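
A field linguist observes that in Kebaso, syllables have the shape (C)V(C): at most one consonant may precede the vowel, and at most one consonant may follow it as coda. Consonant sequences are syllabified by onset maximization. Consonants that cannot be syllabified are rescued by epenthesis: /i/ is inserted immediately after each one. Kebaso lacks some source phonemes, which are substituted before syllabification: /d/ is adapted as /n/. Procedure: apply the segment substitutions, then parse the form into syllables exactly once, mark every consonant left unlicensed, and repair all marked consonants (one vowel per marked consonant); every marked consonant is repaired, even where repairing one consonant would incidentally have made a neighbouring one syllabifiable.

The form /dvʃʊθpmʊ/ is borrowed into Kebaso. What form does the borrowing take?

niviʃʊθpimʊ

Substitution: /d/ → /n/, giving /nvʃʊθpmʊ/.
Under (C)V(C), the unsyllabifiable consonants are /n/, /v/, /p/ (at most one coda consonant is licensed; onsets are limited to one consonant).
Epenthesis after each stranded consonant: /n/ → /ni/, /v/ → /vi/, /p/ → /pi/.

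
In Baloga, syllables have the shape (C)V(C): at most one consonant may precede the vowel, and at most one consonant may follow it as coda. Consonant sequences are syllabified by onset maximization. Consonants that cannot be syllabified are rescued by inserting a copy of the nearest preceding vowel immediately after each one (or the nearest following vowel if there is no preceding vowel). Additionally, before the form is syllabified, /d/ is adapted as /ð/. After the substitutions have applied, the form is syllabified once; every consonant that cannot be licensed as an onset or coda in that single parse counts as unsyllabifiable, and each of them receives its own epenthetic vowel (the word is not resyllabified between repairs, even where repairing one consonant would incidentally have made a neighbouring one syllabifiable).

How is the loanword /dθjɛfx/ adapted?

Substitution: /d/ → /ð/, giving /ðθjɛfx/.
The consonants /ð/, /θ/, /x/ cannot be parsed into a legal (C)V(C) syllable (at most one coda consonant is licensed; onsets are limited to one consonant).
Inserting the epenthetic vowel yields /ð/ → /ðɛ/, /θ/ → /θɛ/, /x/ → /xɛ/.

ðɛθɛjɛfxɛ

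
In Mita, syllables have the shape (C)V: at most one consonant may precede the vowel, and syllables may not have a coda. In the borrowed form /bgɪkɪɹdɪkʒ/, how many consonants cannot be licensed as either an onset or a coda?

Under (C)V, the unsyllabifiable consonants are /b/, /ɹ/, /k/, /ʒ/ (no codas are permitted; onsets are limited to one consonant).

4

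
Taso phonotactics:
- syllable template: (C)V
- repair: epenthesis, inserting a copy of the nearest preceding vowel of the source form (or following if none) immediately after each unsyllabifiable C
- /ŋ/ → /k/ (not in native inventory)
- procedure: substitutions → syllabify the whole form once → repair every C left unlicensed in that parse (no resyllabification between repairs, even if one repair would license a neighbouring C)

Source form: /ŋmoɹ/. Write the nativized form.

Substitution: /ŋ/ → /k/, giving /kmoɹ/.
The consonants /k/, /ɹ/ cannot be parsed into a legal (C)V syllable (no codas are permitted; onsets are limited to one consonant).
Epenthesis after each stranded consonant: /k/ → /ko/, /ɹ/ → /ɹo/.

komoɹo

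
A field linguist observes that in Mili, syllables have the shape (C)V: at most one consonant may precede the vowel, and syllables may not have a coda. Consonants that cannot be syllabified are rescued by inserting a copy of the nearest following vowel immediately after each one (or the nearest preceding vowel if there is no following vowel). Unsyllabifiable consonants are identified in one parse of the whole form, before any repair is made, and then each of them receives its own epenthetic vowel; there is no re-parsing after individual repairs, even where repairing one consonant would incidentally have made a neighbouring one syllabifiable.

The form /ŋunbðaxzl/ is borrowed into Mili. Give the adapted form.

Under (C)V, the unsyllabifiable consonants are /n/, /b/, /x/, /z/, /l/ (no codas are permitted; onsets are limited to one consonant).
Each unlicensed consonant becomes the onset of a new syllable: /n/ → /na/, /b/ → /ba/, /x/ → /xa/, /z/ → /za/, /l/ → /la/.

ŋunabaðaxazala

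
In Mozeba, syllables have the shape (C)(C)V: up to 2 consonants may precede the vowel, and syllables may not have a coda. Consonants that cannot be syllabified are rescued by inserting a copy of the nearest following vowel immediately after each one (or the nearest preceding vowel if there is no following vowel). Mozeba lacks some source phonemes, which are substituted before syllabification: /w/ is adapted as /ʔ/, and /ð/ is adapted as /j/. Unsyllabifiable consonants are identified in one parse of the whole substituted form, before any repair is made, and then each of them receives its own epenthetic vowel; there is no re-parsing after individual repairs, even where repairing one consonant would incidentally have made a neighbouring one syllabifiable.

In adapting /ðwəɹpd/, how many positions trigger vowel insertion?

After substitution the input is /jʔəɹpd/.
The unsyllabifiable consonants are /ɹ/, /p/, /d/; each receives one epenthetic vowel.

3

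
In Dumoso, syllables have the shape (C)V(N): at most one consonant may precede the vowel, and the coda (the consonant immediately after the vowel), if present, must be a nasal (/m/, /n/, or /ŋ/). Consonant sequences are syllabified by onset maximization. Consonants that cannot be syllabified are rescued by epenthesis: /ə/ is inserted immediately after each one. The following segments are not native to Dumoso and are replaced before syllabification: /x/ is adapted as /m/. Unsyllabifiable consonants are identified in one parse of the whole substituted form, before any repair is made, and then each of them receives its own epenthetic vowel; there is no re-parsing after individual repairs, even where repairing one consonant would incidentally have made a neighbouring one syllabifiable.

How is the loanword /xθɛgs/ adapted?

Substitution: /x/ → /m/, giving /mθɛgs/.
Under (C)V(N), the unsyllabifiable consonants are /m/, /g/, /s/ (only a nasal (/m/, /n/, or /ŋ/) is licensed in coda position; onsets are limited to one consonant).
Each unlicensed consonant becomes the onset of a new syllable: /m/ → /mə/, /g/ → /gə/, /s/ → /sə/.

məθɛgəsə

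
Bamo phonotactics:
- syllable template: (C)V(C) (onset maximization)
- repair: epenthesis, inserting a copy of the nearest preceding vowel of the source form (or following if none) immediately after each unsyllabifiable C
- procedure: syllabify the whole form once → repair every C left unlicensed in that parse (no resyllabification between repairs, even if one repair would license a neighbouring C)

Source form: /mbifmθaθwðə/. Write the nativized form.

mibifmiθaθwaðə

Under (C)V(C), the unsyllabifiable consonants are /m/, /m/, /w/ (at most one coda consonant is licensed; onsets are limited to one consonant).
Each unlicensed consonant becomes the onset of a new syllable: /m/ → /mi/, /m/ → /mi/, /w/ → /wa/.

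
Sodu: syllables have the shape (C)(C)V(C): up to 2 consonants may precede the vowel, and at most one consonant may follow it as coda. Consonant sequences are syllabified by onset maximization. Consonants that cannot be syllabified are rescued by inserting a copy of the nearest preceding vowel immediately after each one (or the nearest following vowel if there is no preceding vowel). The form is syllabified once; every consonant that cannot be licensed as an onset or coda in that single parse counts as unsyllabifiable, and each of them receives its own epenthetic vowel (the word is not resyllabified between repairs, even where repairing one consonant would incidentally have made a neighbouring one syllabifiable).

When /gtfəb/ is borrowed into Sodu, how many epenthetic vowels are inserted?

The unsyllabifiable consonants are /g/; each receives one epenthetic vowel.

1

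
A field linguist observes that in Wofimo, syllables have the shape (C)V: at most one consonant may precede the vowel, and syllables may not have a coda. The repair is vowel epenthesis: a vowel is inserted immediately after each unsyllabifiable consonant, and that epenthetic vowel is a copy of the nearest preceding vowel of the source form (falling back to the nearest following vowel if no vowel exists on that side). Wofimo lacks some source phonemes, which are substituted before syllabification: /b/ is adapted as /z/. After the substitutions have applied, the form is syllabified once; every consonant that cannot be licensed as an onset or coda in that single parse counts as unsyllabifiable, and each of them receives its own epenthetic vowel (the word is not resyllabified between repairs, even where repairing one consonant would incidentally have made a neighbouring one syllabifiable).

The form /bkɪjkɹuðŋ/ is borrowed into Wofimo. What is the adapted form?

Substitution: /b/ → /z/, giving /zkɪjkɹuðŋ/.
The consonants /z/, /j/, /k/, /ð/, /ŋ/ cannot be parsed into a legal (C)V syllable (no codas are permitted; onsets are limited to one consonant).
Inserting the epenthetic vowel yields /z/ → /zɪ/, /j/ → /jɪ/, /k/ → /kɪ/, /ð/ → /ðu/, /ŋ/ → /ŋu/.

zɪkɪjɪkɪɹuðuŋu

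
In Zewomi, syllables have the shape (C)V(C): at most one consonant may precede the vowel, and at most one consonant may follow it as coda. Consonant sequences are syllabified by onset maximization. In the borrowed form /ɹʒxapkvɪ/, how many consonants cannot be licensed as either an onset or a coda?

Syllabifying with onset maximization leaves /ɹ/, /ʒ/, /k/ stranded (at most one coda consonant is licensed; onsets are limited to one consonant).

3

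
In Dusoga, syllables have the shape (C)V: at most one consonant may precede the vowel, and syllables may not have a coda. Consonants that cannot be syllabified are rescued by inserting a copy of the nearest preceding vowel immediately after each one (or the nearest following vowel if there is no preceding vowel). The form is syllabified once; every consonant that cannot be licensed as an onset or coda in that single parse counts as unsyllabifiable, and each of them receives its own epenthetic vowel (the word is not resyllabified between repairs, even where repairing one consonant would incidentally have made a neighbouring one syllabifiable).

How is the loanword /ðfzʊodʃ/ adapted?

ðʊfʊzʊodoʃo

Under (C)V, the unsyllabifiable consonants are /ð/, /f/, /d/, /ʃ/ (no codas are permitted; onsets are limited to one consonant).
Inserting the epenthetic vowel yields /ð/ → /ðʊ/, /f/ → /fʊ/, /d/ → /do/, /ʃ/ → /ʃo/.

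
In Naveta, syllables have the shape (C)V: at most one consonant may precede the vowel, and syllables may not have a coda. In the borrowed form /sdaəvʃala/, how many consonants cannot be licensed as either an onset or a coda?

The consonants /s/, /v/ cannot be parsed into a legal (C)V syllable (no codas are permitted; onsets are limited to one consonant).

2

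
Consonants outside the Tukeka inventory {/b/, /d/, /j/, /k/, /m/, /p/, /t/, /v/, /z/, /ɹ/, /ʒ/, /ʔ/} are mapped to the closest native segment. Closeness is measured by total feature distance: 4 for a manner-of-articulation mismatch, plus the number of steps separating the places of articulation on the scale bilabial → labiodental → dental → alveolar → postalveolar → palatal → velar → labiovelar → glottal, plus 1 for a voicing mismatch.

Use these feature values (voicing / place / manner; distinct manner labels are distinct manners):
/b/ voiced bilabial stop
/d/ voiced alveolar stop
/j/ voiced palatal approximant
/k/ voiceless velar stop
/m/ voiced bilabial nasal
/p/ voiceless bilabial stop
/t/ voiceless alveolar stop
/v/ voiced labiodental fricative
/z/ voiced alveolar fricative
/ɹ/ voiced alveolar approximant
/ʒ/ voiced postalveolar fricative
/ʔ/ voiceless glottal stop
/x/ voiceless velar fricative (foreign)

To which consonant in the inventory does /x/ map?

ʒ

/ʒ/ is closest: same manner (fricative), place distance 2 (velar→postalveolar), voicing differs (+1); total 3. Next closest is /k/ at distance 4.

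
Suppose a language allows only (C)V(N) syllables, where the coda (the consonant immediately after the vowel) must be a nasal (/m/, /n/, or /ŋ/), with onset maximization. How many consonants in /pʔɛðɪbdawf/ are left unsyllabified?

4

Syllabifying with onset maximization leaves /p/, /b/, /w/, /f/ stranded (only a nasal (/m/, /n/, or /ŋ/) is licensed in coda position; onsets are limited to one consonant).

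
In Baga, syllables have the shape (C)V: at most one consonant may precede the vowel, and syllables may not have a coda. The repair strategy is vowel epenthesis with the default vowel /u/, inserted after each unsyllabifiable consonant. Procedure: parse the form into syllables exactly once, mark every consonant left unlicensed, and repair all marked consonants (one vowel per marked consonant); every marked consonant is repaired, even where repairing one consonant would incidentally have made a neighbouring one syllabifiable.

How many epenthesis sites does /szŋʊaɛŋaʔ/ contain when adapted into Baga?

3

The unsyllabifiable consonants are /s/, /z/, /ʔ/; each receives one epenthetic vowel.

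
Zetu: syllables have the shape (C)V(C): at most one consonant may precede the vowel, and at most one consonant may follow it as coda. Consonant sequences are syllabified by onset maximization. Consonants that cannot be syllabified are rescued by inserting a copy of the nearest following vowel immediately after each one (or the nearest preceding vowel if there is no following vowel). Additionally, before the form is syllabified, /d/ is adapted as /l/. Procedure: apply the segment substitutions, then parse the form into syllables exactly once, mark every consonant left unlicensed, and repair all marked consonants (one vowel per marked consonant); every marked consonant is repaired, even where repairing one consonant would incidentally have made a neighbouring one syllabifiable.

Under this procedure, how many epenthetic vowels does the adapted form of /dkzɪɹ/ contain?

2

After substitution the input is /lkzɪɹ/.
The unsyllabifiable consonants are /l/, /k/; each receives one epenthetic vowel.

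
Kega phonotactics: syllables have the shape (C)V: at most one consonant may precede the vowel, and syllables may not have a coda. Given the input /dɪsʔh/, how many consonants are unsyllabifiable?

3

The consonants /s/, /ʔ/, /h/ cannot be parsed into a legal (C)V syllable (no codas are permitted; onsets are limited to one consonant).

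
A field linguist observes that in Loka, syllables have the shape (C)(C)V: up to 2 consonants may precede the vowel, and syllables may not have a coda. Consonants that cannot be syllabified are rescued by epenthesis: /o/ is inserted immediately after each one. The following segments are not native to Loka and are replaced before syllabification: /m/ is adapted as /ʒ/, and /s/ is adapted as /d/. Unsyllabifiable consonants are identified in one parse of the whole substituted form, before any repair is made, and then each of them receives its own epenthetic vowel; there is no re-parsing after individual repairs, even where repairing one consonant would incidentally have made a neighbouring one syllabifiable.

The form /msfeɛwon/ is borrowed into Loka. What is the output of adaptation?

Substitution: /m/ → /ʒ/, /s/ → /d/, giving /ʒdfeɛwon/.
Under (C)(C)V, the unsyllabifiable consonants are /ʒ/, /n/ (no codas are permitted; onsets may contain at most 2 consonants).
Each unlicensed consonant becomes the onset of a new syllable: /ʒ/ → /ʒo/, /n/ → /no/.

ʒodfeɛwono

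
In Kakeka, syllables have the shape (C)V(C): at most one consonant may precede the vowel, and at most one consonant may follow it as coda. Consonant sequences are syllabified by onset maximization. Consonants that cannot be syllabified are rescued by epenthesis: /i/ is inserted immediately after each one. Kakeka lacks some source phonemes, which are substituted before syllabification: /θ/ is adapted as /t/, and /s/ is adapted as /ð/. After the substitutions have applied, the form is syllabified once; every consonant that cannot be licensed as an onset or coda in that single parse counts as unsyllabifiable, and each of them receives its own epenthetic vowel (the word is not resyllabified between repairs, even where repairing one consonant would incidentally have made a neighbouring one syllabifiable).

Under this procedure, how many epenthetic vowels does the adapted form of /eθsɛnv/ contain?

1

After substitution the input is /etðɛnv/.
The unsyllabifiable consonants are /v/; each receives one epenthetic vowel.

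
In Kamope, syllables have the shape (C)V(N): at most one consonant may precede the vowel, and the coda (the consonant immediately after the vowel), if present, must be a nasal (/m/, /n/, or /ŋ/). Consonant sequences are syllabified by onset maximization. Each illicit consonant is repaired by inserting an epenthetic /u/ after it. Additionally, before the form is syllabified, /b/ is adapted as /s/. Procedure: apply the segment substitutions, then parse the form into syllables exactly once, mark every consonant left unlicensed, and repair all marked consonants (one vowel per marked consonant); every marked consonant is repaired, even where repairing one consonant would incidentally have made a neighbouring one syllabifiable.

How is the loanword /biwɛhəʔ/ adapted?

Substitution: /b/ → /s/, giving /siwɛhəʔ/.
Syllabifying with onset maximization leaves /ʔ/ stranded (only a nasal (/m/, /n/, or /ŋ/) is licensed in coda position; onsets are limited to one consonant).
Epenthesis after each stranded consonant: /ʔ/ → /ʔu/.

siwɛhəʔu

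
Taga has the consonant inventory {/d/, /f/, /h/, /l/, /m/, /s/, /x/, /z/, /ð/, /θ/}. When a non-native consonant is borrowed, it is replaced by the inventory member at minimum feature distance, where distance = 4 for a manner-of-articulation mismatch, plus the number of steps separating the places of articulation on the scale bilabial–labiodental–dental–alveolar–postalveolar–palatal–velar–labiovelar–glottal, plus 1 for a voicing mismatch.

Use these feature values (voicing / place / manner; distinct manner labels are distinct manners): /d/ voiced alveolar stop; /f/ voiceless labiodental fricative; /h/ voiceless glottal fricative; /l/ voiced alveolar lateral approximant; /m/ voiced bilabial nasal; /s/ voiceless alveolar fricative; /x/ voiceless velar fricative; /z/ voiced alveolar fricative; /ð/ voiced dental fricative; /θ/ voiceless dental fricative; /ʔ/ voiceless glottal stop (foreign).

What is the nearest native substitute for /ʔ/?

/h/ is closest: manner differs (stop→fricative, +4), place distance 0 (glottal→glottal), same voicing; total 4. Next closest is /d/ at distance 6.

h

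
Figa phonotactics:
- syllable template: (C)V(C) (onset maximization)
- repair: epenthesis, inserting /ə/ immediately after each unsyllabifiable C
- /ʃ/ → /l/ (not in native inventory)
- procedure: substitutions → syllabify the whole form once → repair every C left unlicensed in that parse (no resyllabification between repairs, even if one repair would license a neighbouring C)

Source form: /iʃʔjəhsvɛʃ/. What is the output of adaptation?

Substitution: /ʃ/ → /l/, giving /ilʔjəhsvɛl/.
Under (C)V(C), the unsyllabifiable consonants are /ʔ/, /s/ (at most one coda consonant is licensed; onsets are limited to one consonant).
Epenthesis after each stranded consonant: /ʔ/ → /ʔə/, /s/ → /sə/.

ilʔəjəhsəvɛl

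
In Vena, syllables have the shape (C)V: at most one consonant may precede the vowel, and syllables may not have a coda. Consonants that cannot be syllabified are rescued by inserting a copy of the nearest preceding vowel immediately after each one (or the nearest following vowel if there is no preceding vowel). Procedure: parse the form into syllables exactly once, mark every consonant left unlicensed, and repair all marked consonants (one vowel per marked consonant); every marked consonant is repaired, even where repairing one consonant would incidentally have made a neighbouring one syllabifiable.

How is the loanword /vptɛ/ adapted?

Under (C)V, the unsyllabifiable consonants are /v/, /p/ (no codas are permitted; onsets are limited to one consonant).
Inserting the epenthetic vowel yields /v/ → /vɛ/, /p/ → /pɛ/.

vɛpɛtɛ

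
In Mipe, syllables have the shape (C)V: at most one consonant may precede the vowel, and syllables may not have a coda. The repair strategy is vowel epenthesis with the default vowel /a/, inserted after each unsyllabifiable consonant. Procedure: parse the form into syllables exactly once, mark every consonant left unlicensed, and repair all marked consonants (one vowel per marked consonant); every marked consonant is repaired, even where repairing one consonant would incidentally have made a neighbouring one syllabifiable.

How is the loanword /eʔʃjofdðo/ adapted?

eʔaʃajofadaðo

Syllabifying with onset maximization leaves /ʔ/, /ʃ/, /f/, /d/ stranded (no codas are permitted; onsets are limited to one consonant).
Epenthesis after each stranded consonant: /ʔ/ → /ʔa/, /ʃ/ → /ʃa/, /f/ → /fa/, /d/ → /da/.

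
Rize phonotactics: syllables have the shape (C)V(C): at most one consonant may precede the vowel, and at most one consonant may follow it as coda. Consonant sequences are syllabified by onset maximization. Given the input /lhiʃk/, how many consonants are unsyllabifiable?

2

Syllabifying with onset maximization leaves /l/, /k/ stranded (at most one coda consonant is licensed; onsets are limited to one consonant).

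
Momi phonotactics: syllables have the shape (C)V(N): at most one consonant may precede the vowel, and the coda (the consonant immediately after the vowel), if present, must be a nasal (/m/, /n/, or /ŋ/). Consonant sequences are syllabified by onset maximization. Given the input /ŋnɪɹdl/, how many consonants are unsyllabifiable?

4

The consonants /ŋ/, /ɹ/, /d/, /l/ cannot be parsed into a legal (C)V(N) syllable (only a nasal (/m/, /n/, or /ŋ/) is licensed in coda position; onsets are limited to one consonant).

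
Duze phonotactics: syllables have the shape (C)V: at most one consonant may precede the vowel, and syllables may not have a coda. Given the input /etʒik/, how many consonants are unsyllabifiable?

2

Syllabifying with onset maximization leaves /t/, /k/ stranded (no codas are permitted; onsets are limited to one consonant).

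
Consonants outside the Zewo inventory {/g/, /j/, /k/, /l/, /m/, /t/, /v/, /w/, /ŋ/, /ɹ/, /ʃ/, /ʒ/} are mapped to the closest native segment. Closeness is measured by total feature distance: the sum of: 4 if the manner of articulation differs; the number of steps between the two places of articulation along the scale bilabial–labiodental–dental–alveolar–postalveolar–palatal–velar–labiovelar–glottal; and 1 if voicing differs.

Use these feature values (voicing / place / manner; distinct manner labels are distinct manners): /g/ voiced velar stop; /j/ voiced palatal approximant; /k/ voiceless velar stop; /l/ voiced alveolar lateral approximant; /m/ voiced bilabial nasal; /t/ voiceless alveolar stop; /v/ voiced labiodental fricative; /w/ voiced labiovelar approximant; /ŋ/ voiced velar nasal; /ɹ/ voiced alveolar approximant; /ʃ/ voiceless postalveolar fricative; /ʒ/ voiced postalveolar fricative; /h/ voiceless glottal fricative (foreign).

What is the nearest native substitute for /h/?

ʃ

/ʃ/ is closest: same manner (fricative), place distance 4 (glottal→postalveolar), same voicing; total 4. Next closest is /ʒ/ at distance 5.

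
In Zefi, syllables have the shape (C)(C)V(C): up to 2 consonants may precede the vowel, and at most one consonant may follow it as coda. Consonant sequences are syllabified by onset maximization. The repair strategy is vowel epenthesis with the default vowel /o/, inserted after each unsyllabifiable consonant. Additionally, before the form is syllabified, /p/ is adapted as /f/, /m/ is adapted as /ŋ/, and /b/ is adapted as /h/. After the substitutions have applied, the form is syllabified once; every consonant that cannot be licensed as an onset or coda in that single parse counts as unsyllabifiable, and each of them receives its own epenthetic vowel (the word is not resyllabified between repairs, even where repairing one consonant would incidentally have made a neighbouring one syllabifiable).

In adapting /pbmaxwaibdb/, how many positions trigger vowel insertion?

After substitution the input is /fhŋaxwaihdh/.
The unsyllabifiable consonants are /f/, /d/, /h/; each receives one epenthetic vowel.

3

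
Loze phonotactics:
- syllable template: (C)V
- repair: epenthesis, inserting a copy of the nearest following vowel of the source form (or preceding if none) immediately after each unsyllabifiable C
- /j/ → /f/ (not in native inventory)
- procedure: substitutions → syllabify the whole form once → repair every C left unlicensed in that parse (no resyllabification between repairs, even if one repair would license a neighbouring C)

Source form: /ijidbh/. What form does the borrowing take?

Substitution: /j/ → /f/, giving /ifidbh/.
Syllabifying with onset maximization leaves /d/, /b/, /h/ stranded (no codas are permitted; onsets are limited to one consonant).
Inserting the epenthetic vowel yields /d/ → /di/, /b/ → /bi/, /h/ → /hi/.

ifidibihi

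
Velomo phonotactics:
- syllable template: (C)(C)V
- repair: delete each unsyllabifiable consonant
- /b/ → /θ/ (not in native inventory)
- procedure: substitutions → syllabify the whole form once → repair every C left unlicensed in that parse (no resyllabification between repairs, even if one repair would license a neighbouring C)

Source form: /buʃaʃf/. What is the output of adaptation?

Substitution: /b/ → /θ/, giving /θuʃaʃf/.
Syllabifying with onset maximization leaves /ʃ/, /f/ stranded (no codas are permitted; onsets may contain at most 2 consonants).
Each unlicensed consonant is deleted: /ʃ/, /f/.

θuʃa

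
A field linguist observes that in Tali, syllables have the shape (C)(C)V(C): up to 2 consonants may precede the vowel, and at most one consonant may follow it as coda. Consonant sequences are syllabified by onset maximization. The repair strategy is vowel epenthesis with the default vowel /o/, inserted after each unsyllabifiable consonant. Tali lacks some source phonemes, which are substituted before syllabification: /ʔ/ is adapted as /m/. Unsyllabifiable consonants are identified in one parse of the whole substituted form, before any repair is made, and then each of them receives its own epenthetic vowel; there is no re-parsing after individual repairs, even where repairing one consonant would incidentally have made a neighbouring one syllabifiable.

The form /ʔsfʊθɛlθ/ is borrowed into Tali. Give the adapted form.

mosfʊθɛlθo

Substitution: /ʔ/ → /m/, giving /msfʊθɛlθ/.
The consonants /m/, /θ/ cannot be parsed into a legal (C)(C)V(C) syllable (at most one coda consonant is licensed; onsets may contain at most 2 consonants).
Epenthesis after each stranded consonant: /m/ → /mo/, /θ/ → /θo/.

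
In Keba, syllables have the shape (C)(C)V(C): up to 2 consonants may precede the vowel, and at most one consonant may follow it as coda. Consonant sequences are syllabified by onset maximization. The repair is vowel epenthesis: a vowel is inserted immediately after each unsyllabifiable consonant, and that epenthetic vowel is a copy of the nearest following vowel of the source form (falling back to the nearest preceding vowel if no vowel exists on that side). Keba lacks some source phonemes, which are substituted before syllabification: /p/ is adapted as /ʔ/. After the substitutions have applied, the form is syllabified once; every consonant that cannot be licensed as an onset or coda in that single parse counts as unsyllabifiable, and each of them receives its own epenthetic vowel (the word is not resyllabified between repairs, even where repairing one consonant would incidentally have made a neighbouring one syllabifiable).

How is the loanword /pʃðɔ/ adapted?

Substitution: /p/ → /ʔ/, giving /ʔʃðɔ/.
Under (C)(C)V(C), the unsyllabifiable consonants are /ʔ/ (at most one coda consonant is licensed; onsets may contain at most 2 consonants).
Each unlicensed consonant becomes the onset of a new syllable: /ʔ/ → /ʔɔ/.

ʔɔʃðɔ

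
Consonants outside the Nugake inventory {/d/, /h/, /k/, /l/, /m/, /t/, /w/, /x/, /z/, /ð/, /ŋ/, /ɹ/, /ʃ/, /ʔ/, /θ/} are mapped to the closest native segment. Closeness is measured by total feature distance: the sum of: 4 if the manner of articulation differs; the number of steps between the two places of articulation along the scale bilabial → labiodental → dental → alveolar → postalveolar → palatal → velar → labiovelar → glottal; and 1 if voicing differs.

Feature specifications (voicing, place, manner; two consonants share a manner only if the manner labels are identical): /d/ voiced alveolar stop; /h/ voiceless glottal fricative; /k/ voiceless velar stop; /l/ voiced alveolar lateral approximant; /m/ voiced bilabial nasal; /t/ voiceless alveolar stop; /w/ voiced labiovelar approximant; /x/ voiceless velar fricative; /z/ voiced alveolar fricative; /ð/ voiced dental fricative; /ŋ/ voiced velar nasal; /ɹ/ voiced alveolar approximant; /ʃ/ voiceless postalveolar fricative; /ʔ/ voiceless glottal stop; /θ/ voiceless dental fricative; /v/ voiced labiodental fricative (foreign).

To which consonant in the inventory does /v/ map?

ð

/ð/ is closest: same manner (fricative), place distance 1 (labiodental→dental), same voicing; total 1. Next closest is /z/ at distance 2.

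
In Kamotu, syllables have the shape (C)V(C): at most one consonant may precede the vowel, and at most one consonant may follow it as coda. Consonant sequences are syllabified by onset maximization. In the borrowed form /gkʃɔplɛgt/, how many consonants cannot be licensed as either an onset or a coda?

3

The consonants /g/, /k/, /t/ cannot be parsed into a legal (C)V(C) syllable (at most one coda consonant is licensed; onsets are limited to one consonant).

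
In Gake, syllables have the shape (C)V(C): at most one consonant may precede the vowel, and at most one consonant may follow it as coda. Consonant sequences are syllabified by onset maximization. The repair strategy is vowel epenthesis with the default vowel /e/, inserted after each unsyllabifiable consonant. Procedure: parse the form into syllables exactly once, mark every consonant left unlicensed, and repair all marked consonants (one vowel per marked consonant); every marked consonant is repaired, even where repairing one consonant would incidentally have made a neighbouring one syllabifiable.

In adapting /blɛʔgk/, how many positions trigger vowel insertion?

The unsyllabifiable consonants are /b/, /g/, /k/; each receives one epenthetic vowel.

3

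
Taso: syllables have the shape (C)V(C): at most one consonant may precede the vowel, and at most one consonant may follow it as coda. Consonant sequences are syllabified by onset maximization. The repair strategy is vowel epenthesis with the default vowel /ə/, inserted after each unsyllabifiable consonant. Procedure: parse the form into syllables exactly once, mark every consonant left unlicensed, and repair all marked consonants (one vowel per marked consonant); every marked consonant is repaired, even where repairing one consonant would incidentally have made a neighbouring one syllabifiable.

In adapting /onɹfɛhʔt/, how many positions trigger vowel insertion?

The unsyllabifiable consonants are /ɹ/, /ʔ/, /t/; each receives one epenthetic vowel.

3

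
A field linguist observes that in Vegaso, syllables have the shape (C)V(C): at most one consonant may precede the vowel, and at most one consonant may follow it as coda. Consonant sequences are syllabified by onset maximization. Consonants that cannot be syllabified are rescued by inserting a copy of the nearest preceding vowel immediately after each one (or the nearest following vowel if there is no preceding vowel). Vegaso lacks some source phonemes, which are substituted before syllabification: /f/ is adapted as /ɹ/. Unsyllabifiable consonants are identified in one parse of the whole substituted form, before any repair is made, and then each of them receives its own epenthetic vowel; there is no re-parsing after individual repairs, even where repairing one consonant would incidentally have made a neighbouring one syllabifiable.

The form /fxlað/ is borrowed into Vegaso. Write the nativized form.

Substitution: /f/ → /ɹ/, giving /ɹxlað/.
The consonants /ɹ/, /x/ cannot be parsed into a legal (C)V(C) syllable (at most one coda consonant is licensed; onsets are limited to one consonant).
Epenthesis after each stranded consonant: /ɹ/ → /ɹa/, /x/ → /xa/.

ɹaxalað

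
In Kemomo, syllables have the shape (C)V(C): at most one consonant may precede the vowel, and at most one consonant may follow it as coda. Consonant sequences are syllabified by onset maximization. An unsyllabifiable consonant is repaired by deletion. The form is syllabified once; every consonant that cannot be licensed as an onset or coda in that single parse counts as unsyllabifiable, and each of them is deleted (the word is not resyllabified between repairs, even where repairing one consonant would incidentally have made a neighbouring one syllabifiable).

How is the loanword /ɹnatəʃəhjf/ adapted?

Under (C)V(C), the unsyllabifiable consonants are /ɹ/, /j/, /f/ (at most one coda consonant is licensed; onsets are limited to one consonant).
Deleting the stranded consonants removes /ɹ/, /j/, /f/.

natəʃəh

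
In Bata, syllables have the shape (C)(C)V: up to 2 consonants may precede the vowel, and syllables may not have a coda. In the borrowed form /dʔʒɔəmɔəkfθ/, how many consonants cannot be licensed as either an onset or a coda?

Syllabifying with onset maximization leaves /d/, /k/, /f/, /θ/ stranded (no codas are permitted; onsets may contain at most 2 consonants).

4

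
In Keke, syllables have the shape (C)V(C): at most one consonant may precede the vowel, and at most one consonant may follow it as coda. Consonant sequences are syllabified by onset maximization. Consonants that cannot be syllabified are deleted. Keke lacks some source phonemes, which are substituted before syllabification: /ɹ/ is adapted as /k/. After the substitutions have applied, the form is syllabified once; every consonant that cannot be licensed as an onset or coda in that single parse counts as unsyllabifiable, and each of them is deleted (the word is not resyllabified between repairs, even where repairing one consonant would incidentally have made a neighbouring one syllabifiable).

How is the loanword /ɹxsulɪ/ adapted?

Substitution: /ɹ/ → /k/, giving /kxsulɪ/.
Syllabifying with onset maximization leaves /k/, /x/ stranded (at most one coda consonant is licensed; onsets are limited to one consonant).
Deletion applies to /k/, /x/.

sulɪ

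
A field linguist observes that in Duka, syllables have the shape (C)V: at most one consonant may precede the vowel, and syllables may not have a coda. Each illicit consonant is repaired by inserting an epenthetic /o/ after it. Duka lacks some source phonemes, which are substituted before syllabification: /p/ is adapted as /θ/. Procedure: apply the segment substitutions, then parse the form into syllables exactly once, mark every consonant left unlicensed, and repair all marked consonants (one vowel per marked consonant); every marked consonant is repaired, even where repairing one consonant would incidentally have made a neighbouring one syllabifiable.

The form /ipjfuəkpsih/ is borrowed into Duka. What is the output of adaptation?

iθojofuəkoθosiho

Substitution: /p/ → /θ/, giving /iθjfuəkθsih/.
Syllabifying with onset maximization leaves /θ/, /j/, /k/, /θ/, /h/ stranded (no codas are permitted; onsets are limited to one consonant).
Each unlicensed consonant becomes the onset of a new syllable: /θ/ → /θo/, /j/ → /jo/, /k/ → /ko/, /θ/ → /θo/, /h/ → /ho/.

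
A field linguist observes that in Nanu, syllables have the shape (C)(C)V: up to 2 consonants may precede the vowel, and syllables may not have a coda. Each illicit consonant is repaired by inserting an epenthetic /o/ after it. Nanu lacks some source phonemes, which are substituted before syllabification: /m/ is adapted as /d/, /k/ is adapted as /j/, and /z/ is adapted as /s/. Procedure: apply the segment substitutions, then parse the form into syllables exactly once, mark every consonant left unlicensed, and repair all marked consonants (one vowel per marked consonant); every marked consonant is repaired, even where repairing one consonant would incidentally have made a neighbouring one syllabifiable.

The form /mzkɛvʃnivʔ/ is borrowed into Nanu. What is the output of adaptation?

dosjɛvoʃnivoʔo

Substitution: /m/ → /d/, /z/ → /s/, /k/ → /j/, giving /dsjɛvʃnivʔ/.
Syllabifying with onset maximization leaves /d/, /v/, /v/, /ʔ/ stranded (no codas are permitted; onsets may contain at most 2 consonants).
Epenthesis after each stranded consonant: /d/ → /do/, /v/ → /vo/, /v/ → /vo/, /ʔ/ → /ʔo/.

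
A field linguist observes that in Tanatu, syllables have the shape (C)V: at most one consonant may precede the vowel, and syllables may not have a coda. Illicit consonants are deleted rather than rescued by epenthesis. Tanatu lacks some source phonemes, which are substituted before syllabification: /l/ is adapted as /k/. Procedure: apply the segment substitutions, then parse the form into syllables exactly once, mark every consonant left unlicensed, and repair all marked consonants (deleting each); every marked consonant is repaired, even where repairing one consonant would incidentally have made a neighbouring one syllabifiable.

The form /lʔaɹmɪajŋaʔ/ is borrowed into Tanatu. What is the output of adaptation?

Substitution: /l/ → /k/, giving /kʔaɹmɪajŋaʔ/.
Syllabifying with onset maximization leaves /k/, /ɹ/, /j/, /ʔ/ stranded (no codas are permitted; onsets are limited to one consonant).
Deletion applies to /k/, /ɹ/, /j/, /ʔ/.

ʔamɪaŋa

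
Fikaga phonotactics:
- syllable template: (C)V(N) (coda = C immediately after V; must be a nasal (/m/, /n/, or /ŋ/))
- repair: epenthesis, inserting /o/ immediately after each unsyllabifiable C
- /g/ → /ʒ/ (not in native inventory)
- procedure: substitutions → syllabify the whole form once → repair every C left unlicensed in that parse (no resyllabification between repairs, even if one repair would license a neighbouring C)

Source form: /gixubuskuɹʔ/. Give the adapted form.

ʒixubusokuɹoʔo

Substitution: /g/ → /ʒ/, giving /ʒixubuskuɹʔ/.
Syllabifying with onset maximization leaves /s/, /ɹ/, /ʔ/ stranded (only a nasal (/m/, /n/, or /ŋ/) is licensed in coda position; onsets are limited to one consonant).
Each unlicensed consonant becomes the onset of a new syllable: /s/ → /so/, /ɹ/ → /ɹo/, /ʔ/ → /ʔo/.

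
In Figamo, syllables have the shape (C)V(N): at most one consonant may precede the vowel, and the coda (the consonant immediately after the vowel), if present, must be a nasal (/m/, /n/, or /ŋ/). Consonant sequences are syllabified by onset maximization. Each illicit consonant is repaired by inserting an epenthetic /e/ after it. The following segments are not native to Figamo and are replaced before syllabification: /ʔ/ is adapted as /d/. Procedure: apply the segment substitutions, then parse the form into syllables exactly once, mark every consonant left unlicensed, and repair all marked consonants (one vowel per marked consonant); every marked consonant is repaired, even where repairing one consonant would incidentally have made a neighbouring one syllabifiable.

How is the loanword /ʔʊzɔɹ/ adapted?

Substitution: /ʔ/ → /d/, giving /dʊzɔɹ/.
Syllabifying with onset maximization leaves /ɹ/ stranded (only a nasal (/m/, /n/, or /ŋ/) is licensed in coda position; onsets are limited to one consonant).
Inserting the epenthetic vowel yields /ɹ/ → /ɹe/.

dʊzɔɹe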